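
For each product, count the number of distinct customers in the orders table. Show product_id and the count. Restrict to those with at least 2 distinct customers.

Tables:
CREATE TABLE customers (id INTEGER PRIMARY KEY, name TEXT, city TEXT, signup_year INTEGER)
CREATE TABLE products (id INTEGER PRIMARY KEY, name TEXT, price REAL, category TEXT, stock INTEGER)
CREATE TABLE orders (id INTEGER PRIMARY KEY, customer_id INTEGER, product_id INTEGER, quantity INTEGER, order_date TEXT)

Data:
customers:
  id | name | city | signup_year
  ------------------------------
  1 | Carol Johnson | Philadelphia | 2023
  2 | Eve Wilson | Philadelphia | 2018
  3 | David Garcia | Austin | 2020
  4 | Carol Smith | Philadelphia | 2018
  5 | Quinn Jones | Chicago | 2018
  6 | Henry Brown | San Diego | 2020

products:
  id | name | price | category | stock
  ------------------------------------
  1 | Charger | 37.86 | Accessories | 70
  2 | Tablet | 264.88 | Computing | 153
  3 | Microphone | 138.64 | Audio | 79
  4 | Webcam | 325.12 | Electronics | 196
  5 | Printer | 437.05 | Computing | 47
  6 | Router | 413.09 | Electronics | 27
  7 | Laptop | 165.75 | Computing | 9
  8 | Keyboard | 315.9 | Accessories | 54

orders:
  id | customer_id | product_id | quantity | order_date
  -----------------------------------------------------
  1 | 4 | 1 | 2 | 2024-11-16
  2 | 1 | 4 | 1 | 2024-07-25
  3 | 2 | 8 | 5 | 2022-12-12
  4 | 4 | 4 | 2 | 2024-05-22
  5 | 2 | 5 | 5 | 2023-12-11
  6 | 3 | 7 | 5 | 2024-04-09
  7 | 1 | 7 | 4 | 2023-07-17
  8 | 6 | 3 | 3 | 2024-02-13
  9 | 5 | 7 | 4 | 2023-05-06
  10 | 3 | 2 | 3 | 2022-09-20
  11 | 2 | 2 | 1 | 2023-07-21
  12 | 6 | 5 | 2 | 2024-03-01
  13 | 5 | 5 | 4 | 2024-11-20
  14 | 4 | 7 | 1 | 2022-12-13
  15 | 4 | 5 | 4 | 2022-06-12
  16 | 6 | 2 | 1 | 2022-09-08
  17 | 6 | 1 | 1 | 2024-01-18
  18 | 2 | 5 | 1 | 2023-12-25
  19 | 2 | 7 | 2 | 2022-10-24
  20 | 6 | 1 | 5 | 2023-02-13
SELECT product_id, COUNT(DISTINCT customer_id) AS distinct_customer_count FROM orders GROUP BY product_id HAVING COUNT(DISTINCT customer_id) >= 2

Execution result:
product_id | distinct_customer_count
1 | 2
2 | 3
4 | 2
5 | 4
7 | 5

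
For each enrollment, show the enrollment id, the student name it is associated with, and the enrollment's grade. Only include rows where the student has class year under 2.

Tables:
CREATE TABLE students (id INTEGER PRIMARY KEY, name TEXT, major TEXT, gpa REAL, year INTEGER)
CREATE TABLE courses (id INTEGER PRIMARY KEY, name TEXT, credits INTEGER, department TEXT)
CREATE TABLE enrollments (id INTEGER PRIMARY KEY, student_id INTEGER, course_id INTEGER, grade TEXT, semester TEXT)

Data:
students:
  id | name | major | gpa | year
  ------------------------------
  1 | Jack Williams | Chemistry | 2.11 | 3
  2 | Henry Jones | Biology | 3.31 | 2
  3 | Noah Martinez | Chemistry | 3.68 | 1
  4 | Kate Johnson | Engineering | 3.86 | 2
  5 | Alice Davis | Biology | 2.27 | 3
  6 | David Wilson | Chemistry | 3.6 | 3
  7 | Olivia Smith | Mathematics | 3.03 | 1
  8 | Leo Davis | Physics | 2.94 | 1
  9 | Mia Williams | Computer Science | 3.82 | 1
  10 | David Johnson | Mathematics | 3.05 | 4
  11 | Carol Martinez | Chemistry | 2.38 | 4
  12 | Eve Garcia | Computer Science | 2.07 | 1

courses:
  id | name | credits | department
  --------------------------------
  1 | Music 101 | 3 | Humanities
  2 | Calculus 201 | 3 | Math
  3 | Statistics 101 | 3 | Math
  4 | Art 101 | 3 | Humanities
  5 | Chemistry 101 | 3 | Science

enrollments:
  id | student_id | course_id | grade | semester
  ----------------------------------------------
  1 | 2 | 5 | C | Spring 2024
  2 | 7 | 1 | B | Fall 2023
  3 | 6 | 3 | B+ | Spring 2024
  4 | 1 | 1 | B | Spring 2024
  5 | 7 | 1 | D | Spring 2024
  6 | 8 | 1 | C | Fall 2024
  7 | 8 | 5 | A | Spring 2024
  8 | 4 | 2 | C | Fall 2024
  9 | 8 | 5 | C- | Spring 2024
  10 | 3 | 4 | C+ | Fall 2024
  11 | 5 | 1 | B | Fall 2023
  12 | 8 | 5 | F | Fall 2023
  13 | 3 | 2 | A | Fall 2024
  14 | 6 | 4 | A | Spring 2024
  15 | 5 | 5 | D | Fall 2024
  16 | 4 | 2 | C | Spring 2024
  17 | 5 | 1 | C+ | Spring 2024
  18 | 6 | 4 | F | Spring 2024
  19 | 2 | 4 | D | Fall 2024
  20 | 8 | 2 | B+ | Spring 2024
SELECT c.id, p.name AS student, c.grade FROM enrollments c JOIN students p ON c.student_id = p.id WHERE p.year < 2

Execution result:
id | student | grade
2 | Olivia Smith | B
5 | Olivia Smith | D
6 | Leo Davis | C
7 | Leo Davis | A
9 | Leo Davis | C-
10 | Noah Martinez | C+
12 | Leo Davis | F
13 | Noah Martinez | A
20 | Leo Davis | B+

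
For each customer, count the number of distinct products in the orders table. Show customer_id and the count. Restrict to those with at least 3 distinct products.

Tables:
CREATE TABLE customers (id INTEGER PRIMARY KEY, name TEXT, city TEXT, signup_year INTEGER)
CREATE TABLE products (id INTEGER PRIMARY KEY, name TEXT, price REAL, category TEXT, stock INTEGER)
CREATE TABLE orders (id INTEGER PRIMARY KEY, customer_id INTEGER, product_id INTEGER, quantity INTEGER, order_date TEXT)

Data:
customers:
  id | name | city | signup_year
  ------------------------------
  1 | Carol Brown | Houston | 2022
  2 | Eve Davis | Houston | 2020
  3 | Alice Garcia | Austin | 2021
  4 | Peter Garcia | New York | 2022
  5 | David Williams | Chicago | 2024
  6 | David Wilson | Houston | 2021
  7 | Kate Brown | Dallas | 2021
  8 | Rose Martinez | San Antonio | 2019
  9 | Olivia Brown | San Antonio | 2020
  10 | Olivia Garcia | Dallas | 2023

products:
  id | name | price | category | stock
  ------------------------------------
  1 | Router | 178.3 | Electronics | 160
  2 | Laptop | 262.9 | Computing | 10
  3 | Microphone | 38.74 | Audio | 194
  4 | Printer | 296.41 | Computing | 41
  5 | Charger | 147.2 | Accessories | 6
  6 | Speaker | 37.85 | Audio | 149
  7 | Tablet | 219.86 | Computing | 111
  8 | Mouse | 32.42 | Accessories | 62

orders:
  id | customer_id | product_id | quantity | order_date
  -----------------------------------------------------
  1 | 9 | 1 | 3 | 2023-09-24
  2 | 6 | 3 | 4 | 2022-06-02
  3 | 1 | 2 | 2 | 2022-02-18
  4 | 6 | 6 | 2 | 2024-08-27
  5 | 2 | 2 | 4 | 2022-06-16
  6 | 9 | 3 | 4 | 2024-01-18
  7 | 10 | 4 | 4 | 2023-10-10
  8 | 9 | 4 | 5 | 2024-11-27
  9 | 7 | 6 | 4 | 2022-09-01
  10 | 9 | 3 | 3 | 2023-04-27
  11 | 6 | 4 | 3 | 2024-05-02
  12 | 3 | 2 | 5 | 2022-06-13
SELECT customer_id, COUNT(DISTINCT product_id) AS distinct_product_count FROM orders GROUP BY customer_id HAVING COUNT(DISTINCT product_id) >= 3

Execution result:
customer_id | distinct_product_count
6 | 3
9 | 3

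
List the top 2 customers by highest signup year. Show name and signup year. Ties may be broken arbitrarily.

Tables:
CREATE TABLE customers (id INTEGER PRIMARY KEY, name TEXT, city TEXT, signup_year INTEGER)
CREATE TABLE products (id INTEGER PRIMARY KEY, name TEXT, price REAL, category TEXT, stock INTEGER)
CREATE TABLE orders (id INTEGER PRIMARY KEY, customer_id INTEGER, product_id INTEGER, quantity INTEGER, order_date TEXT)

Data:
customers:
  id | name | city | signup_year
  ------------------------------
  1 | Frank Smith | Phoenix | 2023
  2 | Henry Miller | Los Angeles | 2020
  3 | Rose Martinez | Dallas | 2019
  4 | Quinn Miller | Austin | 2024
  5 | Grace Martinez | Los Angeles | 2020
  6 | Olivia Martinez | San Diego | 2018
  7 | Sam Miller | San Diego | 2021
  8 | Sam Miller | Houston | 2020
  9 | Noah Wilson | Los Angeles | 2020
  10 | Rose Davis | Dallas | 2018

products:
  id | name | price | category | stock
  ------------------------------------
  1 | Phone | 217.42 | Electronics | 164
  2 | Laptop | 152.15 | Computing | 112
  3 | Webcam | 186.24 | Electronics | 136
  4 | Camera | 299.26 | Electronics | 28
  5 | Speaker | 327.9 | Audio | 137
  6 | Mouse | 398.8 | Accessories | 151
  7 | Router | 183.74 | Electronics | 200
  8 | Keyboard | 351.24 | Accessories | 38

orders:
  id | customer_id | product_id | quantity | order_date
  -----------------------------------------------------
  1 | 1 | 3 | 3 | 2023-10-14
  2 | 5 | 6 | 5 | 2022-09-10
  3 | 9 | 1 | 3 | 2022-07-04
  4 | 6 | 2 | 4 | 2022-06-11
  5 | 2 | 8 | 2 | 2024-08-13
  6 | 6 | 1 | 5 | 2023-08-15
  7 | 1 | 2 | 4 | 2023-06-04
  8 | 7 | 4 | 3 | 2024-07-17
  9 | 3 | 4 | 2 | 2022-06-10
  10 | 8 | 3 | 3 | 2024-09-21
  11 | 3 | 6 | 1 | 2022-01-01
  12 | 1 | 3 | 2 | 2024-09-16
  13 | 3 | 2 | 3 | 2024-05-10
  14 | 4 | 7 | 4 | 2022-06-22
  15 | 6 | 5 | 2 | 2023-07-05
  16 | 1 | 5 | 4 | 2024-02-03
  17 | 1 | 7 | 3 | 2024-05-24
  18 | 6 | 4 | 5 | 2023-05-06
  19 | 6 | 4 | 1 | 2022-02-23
SELECT name, signup_year FROM customers ORDER BY signup_year DESC LIMIT 2

Execution result:
name | signup_year
Quinn Miller | 2024
Frank Smith | 2023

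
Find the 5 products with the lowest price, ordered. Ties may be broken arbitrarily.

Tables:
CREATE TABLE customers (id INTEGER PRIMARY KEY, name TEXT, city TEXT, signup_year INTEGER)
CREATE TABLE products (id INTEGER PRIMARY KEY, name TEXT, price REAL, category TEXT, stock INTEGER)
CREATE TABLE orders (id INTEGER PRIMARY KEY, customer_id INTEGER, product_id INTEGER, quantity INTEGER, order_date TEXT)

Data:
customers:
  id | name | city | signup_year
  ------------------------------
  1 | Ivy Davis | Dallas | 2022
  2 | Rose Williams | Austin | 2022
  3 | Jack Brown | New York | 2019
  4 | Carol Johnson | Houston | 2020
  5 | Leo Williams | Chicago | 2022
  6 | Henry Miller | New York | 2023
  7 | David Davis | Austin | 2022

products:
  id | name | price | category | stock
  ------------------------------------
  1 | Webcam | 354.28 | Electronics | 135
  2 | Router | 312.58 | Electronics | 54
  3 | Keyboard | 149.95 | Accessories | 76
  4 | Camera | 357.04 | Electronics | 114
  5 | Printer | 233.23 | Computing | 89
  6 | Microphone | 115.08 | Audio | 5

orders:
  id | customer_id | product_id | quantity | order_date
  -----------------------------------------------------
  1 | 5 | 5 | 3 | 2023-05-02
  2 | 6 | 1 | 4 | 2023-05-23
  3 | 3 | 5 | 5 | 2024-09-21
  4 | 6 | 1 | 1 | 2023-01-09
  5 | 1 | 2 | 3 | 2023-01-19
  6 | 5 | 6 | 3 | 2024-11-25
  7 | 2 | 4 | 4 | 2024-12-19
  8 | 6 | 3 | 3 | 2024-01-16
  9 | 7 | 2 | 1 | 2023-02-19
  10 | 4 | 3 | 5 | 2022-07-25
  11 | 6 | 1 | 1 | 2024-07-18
SELECT name, price FROM products ORDER BY price ASC LIMIT 5

Execution result:
name | price
Microphone | 115.08
Keyboard | 149.95
Printer | 233.23
Router | 312.58
Webcam | 354.28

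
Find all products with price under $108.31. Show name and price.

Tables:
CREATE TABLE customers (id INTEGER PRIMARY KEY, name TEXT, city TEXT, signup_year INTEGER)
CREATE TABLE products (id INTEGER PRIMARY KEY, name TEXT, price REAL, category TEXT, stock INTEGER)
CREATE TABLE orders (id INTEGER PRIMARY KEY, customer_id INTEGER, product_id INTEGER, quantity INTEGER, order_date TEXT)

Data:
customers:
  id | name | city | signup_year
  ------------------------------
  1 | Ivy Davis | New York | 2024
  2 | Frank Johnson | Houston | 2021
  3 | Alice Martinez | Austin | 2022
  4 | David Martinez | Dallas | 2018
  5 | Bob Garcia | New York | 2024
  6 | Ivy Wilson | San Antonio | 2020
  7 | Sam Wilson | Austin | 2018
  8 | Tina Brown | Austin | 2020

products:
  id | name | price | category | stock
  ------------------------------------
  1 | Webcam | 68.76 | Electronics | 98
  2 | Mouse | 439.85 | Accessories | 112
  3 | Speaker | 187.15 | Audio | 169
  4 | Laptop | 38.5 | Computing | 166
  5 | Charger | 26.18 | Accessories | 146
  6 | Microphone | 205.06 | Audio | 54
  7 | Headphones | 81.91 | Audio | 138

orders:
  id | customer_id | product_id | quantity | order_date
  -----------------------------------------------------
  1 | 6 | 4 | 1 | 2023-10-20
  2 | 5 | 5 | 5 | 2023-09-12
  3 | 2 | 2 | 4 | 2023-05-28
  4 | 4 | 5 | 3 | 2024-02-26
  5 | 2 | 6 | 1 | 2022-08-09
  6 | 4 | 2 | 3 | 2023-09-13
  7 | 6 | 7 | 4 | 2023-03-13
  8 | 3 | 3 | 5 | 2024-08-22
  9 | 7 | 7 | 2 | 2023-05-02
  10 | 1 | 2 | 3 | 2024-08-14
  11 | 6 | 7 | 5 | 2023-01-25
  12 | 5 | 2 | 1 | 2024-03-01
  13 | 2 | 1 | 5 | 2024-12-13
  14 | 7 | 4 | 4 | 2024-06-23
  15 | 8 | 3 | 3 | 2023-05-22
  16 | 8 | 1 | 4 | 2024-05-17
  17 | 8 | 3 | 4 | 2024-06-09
SELECT name, price FROM products WHERE price < 108.31

Execution result:
name | price
Webcam | 68.76
Laptop | 38.50
Charger | 26.18
Headphones | 81.91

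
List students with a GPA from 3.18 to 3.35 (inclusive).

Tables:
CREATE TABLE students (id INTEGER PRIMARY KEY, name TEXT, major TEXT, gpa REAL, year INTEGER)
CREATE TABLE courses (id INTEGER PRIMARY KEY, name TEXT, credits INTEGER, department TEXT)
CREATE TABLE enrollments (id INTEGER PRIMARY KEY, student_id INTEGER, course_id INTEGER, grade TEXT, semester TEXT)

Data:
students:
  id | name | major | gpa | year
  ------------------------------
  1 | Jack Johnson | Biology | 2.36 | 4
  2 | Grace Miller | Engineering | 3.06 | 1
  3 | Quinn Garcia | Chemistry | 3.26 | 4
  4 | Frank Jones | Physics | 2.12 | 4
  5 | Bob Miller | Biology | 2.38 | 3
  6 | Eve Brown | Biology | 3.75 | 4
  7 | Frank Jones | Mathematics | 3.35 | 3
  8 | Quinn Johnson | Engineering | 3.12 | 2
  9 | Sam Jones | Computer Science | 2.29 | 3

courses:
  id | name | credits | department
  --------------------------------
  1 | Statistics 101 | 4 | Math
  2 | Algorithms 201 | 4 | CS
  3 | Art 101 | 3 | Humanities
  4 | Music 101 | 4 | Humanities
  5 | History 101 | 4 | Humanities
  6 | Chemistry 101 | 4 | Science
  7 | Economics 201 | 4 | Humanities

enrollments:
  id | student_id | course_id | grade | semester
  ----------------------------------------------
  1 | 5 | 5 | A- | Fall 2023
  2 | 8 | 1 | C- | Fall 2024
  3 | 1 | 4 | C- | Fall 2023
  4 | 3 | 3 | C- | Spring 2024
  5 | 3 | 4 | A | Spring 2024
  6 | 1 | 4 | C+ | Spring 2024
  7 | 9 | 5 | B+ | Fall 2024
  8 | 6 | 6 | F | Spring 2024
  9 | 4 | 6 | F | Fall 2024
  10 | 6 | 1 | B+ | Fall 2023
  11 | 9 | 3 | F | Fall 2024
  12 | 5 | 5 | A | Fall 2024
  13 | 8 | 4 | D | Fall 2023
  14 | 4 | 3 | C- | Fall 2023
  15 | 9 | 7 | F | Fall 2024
SELECT name, gpa FROM students WHERE gpa BETWEEN 3.18 AND 3.35

Execution result:
name | gpa
Quinn Garcia | 3.26
Frank Jones | 3.35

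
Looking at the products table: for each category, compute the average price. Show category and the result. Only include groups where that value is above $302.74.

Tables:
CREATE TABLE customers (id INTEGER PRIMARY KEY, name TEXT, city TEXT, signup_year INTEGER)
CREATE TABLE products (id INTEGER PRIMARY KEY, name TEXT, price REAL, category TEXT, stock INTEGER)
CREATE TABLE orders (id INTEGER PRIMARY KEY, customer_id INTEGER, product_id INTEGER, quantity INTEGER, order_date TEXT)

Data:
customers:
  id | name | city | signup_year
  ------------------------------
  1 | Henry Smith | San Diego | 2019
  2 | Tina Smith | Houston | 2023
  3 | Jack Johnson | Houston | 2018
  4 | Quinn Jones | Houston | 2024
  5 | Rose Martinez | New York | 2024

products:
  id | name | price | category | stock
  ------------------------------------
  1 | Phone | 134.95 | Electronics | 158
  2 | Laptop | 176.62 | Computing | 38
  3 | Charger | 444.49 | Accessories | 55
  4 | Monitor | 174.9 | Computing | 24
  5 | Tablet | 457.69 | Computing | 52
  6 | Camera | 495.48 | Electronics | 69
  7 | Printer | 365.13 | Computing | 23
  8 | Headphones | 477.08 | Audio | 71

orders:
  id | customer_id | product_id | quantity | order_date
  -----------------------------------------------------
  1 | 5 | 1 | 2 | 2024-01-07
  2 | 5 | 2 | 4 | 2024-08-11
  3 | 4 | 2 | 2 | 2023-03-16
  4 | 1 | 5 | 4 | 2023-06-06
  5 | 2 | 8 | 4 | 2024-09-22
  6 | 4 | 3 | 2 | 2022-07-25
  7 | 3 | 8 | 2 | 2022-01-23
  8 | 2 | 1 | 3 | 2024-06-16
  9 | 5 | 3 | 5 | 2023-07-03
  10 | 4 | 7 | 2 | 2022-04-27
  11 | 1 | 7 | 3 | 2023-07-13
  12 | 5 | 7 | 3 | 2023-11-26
SELECT category, AVG(price) AS avg_price FROM products GROUP BY category HAVING AVG(price) > 302.74

Execution result:
category | avg_price
Accessories | 444.49
Audio | 477.08
Electronics | 315.22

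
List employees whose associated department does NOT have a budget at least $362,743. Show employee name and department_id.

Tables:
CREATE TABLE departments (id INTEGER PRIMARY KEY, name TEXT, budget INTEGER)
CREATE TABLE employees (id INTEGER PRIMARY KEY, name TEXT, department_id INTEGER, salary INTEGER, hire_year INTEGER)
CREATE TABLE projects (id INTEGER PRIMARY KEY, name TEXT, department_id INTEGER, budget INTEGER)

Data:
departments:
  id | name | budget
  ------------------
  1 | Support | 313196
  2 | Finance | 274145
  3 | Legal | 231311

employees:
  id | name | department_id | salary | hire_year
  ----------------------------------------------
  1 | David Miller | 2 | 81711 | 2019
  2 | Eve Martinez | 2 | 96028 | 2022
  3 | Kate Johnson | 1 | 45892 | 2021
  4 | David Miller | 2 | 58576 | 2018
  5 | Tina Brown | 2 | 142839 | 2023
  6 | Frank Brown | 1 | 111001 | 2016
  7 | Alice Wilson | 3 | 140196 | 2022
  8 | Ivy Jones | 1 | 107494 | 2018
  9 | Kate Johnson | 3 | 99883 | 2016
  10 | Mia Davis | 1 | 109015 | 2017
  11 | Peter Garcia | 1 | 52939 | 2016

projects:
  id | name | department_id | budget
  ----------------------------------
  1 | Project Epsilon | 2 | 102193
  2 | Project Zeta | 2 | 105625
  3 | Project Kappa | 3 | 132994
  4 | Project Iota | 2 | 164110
SELECT name, department_id FROM employees WHERE department_id NOT IN (SELECT id FROM departments WHERE budget >= 362743)

Execution result:
name | department_id
David Miller | 2
Eve Martinez | 2
Kate Johnson | 1
David Miller | 2
Tina Brown | 2
Frank Brown | 1
Alice Wilson | 3
Ivy Jones | 1
Kate Johnson | 3
Mia Davis | 1
Peter Garcia | 1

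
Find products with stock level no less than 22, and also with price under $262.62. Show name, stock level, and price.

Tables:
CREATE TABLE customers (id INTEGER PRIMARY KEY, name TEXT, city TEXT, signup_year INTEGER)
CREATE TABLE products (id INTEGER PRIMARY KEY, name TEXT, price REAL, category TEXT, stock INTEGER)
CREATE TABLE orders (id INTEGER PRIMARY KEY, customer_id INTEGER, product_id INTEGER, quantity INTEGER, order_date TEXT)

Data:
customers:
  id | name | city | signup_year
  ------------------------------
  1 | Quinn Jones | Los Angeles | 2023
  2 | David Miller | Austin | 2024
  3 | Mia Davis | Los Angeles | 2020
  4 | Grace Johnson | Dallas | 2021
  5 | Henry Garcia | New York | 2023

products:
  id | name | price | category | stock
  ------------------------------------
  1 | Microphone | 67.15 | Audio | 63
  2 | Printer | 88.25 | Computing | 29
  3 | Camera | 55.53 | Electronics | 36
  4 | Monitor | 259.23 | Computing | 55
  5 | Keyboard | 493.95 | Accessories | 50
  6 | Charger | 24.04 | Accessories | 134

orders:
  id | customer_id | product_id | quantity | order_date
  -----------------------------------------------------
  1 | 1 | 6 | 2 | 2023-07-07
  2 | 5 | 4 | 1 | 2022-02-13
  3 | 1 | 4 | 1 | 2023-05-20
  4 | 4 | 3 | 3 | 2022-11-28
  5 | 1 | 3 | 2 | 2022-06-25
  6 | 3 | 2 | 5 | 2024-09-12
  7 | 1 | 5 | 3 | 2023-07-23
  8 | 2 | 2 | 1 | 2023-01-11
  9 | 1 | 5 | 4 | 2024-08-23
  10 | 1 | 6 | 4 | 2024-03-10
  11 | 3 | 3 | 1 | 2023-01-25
SELECT name, stock, price FROM products WHERE stock >= 22 AND price < 262.62

Execution result:
name | stock | price
Microphone | 63 | 67.15
Printer | 29 | 88.25
Camera | 36 | 55.53
Monitor | 55 | 259.23
Charger | 134 | 24.04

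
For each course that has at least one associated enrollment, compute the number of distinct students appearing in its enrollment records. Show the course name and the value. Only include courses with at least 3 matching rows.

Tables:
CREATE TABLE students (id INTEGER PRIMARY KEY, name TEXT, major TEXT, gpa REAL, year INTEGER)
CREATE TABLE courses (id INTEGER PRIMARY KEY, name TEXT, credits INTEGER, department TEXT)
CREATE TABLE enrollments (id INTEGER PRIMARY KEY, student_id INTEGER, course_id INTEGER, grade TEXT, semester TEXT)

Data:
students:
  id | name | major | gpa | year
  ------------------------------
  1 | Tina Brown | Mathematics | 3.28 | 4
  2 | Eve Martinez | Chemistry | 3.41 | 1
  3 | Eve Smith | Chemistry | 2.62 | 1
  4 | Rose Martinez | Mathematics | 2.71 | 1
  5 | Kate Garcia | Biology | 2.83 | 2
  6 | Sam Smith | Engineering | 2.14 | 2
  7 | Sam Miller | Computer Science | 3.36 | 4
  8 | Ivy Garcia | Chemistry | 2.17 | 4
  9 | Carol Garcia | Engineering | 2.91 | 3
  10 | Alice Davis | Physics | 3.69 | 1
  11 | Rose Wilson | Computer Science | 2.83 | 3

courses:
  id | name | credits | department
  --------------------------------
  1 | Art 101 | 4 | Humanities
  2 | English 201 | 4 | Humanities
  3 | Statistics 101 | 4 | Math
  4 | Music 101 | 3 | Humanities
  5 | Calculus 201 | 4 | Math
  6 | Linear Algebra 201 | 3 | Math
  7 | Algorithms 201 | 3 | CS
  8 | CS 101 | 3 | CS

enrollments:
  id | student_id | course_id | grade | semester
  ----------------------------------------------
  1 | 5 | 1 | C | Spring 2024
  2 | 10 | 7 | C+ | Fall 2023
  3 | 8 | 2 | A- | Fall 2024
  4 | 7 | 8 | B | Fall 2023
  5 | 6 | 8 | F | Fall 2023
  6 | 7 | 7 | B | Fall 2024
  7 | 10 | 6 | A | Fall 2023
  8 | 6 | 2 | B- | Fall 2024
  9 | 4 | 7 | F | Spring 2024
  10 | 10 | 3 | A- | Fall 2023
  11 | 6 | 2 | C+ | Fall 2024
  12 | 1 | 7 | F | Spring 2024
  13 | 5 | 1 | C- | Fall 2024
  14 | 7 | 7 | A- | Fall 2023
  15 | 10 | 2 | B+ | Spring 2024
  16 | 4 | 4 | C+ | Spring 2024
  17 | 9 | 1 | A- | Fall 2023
SELECT p.name, COUNT(DISTINCT c.student_id) AS distinct_student_count FROM enrollments c JOIN courses p ON c.course_id = p.id GROUP BY p.id, p.name HAVING COUNT(*) >= 3

Execution result:
name | distinct_student_count
Art 101 | 2
English 201 | 3
Algorithms 201 | 4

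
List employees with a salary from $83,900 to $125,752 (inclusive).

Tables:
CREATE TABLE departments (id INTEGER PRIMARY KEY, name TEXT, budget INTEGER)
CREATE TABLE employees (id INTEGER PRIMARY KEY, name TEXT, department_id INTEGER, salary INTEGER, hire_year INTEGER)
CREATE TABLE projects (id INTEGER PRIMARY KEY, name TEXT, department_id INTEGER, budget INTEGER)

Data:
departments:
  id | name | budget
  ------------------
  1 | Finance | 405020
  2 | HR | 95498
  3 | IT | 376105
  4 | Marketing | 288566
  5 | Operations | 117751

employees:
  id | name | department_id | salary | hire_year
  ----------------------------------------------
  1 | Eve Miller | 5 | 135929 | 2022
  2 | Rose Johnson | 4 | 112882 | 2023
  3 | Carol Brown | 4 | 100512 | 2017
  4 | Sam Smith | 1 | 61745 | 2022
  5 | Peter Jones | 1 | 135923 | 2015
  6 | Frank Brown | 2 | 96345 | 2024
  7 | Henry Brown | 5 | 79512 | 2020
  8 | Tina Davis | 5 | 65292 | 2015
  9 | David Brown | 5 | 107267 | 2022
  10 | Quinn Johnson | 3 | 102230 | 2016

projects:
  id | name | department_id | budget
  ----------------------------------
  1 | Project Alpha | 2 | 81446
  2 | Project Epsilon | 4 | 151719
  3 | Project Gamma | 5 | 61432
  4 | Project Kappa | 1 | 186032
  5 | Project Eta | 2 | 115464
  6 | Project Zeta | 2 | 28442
SELECT name, salary FROM employees WHERE salary BETWEEN 83900 AND 125752

Execution result:
name | salary
Rose Johnson | 112882
Carol Brown | 100512
Frank Brown | 96345
David Brown | 107267
Quinn Johnson | 102230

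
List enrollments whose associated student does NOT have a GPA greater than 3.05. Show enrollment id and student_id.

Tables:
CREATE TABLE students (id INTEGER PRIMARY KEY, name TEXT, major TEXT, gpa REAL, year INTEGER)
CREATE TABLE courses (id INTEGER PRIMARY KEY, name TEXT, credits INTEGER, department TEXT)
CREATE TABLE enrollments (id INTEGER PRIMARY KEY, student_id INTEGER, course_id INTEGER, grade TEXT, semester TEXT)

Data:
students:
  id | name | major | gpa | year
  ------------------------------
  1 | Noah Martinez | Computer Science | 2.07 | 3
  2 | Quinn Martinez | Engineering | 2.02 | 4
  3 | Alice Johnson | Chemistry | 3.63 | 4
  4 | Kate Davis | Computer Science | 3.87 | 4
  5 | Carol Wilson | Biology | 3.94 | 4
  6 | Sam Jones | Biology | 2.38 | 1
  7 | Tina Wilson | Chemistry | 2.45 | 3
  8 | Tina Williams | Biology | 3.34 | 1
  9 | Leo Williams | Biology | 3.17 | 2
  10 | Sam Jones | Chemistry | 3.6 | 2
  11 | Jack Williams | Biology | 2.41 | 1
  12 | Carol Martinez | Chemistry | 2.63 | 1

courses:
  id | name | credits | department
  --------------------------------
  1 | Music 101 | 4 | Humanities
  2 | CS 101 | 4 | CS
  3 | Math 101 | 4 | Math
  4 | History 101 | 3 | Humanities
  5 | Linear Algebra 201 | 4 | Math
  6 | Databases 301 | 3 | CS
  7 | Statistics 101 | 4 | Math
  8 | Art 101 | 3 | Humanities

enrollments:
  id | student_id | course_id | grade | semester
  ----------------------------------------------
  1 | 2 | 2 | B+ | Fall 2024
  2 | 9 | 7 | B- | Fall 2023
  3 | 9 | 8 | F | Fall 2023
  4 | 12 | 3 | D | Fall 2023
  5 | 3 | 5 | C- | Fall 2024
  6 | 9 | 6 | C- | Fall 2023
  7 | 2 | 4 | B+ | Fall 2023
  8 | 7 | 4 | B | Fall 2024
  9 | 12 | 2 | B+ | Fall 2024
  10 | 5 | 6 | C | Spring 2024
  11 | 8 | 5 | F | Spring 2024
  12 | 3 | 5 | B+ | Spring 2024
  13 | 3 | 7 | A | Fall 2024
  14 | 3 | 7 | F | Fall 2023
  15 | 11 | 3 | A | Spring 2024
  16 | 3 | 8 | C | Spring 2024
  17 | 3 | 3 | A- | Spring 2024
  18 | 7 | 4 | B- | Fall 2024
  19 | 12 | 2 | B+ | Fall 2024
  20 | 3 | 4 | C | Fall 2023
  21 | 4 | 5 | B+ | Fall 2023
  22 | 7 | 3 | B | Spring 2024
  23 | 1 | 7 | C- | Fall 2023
SELECT id, student_id FROM enrollments WHERE student_id NOT IN (SELECT id FROM students WHERE gpa > 3.05)

Execution result:
id | student_id
1 | 2
4 | 12
7 | 2
8 | 7
9 | 12
15 | 11
18 | 7
19 | 12
22 | 7
23 | 1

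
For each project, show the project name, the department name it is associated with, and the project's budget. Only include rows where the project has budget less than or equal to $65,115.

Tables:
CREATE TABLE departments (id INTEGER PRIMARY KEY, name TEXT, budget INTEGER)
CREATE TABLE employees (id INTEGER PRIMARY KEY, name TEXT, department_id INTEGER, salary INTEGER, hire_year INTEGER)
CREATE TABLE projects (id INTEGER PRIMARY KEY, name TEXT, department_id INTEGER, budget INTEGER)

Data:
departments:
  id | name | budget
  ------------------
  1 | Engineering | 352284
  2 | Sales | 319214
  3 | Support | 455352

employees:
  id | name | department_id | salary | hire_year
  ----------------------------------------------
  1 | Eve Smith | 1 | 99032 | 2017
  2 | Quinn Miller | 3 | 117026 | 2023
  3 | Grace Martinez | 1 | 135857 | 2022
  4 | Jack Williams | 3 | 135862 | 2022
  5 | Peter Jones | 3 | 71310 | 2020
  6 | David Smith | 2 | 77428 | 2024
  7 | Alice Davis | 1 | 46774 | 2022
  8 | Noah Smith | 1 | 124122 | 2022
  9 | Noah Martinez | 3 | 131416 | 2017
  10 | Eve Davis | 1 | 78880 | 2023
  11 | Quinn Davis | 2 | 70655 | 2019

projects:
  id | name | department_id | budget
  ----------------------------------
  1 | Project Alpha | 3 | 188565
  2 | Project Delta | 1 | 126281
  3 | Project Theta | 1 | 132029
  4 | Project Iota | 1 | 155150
SELECT c.name, p.name AS department, c.budget FROM projects c JOIN departments p ON c.department_id = p.id WHERE c.budget <= 65115

Execution result:
(no rows)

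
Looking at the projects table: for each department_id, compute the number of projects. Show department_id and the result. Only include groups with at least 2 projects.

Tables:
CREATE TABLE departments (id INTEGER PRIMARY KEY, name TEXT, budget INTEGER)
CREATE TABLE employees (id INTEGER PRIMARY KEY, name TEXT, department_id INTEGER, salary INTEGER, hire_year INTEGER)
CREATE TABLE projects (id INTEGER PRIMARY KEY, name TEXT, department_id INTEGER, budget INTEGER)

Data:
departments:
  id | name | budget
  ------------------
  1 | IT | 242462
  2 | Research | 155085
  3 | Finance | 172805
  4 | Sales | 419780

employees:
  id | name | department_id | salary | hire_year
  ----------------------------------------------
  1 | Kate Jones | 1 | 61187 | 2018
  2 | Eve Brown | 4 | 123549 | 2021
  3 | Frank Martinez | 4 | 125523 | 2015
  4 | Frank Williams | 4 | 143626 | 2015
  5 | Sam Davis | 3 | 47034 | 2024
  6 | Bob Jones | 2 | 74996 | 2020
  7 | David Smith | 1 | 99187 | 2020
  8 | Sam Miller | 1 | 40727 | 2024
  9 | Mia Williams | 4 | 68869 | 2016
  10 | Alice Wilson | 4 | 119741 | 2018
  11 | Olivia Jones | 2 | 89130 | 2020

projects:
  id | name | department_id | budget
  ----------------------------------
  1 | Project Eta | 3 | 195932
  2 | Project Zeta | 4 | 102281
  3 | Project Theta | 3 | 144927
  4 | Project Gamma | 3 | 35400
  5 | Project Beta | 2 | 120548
SELECT department_id, COUNT(*) AS n FROM projects GROUP BY department_id HAVING COUNT(*) >= 2

Execution result:
department_id | n
3 | 3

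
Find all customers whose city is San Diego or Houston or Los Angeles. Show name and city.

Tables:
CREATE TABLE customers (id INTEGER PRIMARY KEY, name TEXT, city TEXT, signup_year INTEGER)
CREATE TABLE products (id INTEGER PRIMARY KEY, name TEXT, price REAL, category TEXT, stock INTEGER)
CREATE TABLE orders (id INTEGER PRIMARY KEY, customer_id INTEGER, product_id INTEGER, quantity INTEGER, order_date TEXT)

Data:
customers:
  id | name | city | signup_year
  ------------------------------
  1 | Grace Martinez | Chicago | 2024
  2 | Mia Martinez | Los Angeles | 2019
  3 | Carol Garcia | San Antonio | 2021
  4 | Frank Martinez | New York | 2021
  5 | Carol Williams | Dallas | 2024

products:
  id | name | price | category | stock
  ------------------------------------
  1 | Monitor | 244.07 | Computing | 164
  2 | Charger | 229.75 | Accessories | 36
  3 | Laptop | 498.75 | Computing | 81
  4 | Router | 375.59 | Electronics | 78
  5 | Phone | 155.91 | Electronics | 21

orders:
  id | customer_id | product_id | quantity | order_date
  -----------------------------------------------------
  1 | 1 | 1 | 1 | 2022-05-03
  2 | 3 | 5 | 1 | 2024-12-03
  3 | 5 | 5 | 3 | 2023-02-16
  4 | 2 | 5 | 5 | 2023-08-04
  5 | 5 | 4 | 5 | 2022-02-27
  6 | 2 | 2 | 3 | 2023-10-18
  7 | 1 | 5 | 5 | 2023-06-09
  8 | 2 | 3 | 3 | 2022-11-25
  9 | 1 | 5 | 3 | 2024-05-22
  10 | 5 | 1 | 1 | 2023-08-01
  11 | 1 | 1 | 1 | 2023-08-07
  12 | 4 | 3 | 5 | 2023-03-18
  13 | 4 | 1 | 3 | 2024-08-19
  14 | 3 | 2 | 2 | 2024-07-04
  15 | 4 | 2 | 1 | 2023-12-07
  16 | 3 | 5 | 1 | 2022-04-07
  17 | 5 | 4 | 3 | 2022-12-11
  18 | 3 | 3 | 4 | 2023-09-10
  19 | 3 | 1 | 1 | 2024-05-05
SELECT name, city FROM customers WHERE city IN ('San Diego', 'Houston', 'Los Angeles')

Execution result:
name | city
Mia Martinez | Los Angeles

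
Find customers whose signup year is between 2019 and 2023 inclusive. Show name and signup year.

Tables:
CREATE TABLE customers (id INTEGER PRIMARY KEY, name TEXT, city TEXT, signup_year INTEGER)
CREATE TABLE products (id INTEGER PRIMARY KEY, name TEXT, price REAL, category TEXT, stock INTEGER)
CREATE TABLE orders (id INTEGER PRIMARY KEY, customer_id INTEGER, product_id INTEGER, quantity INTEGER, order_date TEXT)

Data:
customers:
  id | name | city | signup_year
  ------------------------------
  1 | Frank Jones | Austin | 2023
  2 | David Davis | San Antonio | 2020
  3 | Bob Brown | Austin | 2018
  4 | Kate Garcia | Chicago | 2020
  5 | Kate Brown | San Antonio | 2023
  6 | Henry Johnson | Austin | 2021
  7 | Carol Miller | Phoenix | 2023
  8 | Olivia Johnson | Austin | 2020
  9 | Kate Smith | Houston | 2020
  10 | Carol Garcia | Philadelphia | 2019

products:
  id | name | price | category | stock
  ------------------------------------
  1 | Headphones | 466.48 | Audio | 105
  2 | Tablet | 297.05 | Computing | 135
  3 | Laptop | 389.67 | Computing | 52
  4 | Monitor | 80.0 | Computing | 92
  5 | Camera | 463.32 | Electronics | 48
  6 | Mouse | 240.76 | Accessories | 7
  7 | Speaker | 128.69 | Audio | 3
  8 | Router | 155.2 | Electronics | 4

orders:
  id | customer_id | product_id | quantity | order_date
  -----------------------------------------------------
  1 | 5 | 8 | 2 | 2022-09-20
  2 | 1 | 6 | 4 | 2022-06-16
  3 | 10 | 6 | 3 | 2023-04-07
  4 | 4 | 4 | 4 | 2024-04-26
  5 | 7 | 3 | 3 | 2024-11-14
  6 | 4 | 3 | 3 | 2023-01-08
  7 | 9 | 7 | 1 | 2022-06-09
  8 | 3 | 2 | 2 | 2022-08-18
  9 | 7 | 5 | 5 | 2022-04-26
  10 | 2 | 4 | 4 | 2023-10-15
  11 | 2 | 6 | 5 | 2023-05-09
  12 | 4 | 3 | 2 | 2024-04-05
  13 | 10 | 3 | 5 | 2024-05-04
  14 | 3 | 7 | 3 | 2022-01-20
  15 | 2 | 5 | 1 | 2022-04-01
SELECT name, signup_year FROM customers WHERE signup_year BETWEEN 2019 AND 2023

Execution result:
name | signup_year
Frank Jones | 2023
David Davis | 2020
Kate Garcia | 2020
Kate Brown | 2023
Henry Johnson | 2021
Carol Miller | 2023
Olivia Johnson | 2020
Kate Smith | 2020
Carol Garcia | 2019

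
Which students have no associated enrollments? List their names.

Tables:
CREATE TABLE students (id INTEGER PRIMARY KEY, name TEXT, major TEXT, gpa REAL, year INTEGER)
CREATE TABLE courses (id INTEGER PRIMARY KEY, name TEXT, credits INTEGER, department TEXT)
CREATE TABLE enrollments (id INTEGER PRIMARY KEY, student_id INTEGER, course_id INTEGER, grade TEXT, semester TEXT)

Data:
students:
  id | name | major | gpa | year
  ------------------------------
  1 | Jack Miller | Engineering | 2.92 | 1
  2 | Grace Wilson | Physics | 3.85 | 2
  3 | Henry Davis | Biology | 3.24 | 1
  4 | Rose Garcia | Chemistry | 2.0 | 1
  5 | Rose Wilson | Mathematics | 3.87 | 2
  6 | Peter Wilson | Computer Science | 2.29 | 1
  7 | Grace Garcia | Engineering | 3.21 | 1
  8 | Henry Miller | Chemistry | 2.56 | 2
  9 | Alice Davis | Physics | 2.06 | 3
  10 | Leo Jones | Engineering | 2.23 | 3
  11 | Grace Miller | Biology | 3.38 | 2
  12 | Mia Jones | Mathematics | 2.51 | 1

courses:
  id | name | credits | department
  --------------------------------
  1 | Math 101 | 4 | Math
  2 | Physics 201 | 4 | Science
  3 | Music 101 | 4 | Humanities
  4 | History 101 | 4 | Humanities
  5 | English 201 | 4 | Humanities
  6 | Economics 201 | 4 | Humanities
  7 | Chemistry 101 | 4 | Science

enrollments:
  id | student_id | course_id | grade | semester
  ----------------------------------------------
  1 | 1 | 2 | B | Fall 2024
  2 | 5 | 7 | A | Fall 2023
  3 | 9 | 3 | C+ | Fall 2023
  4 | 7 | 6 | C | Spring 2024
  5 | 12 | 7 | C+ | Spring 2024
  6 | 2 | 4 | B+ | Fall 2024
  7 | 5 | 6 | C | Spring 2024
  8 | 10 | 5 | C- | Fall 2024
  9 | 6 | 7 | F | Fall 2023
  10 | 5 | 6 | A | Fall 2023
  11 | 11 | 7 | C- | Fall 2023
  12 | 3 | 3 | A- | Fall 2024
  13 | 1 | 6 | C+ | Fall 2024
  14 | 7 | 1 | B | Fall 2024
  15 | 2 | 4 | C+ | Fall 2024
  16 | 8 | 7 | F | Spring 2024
SELECT p.name FROM students p LEFT JOIN enrollments c ON c.student_id = p.id WHERE c.id IS NULL

Execution result:
Rose Garcia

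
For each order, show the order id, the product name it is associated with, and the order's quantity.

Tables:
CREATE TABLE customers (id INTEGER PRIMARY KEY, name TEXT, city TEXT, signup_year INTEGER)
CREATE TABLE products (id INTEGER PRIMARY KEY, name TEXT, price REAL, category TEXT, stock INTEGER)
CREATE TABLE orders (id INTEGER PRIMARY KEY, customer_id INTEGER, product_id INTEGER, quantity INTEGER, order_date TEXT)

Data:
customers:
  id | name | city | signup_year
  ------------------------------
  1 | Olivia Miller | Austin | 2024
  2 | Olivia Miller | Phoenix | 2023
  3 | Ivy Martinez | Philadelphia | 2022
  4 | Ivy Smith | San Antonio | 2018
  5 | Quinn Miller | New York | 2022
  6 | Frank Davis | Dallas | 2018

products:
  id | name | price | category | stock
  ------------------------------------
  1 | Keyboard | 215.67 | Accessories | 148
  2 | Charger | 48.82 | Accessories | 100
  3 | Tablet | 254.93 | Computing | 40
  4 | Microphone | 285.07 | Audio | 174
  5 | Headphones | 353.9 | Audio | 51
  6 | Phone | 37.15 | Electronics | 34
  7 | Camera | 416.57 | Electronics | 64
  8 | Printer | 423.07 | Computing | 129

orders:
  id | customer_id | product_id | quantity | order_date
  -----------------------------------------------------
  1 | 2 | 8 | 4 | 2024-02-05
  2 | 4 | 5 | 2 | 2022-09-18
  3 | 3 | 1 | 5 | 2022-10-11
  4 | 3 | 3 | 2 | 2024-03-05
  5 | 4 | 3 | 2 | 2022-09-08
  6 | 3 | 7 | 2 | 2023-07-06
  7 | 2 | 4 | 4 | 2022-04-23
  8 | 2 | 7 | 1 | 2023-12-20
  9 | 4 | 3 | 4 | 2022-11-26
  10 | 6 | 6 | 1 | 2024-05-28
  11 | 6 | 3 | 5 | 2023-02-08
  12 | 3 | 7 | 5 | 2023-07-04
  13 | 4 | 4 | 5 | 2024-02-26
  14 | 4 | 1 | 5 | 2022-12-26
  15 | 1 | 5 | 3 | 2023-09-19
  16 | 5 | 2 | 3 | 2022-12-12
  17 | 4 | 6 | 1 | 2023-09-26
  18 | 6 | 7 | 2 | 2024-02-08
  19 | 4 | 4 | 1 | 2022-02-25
SELECT c.id, p.name AS product, c.quantity FROM orders c JOIN products p ON c.product_id = p.id

Execution result:
id | product | quantity
1 | Printer | 4
2 | Headphones | 2
3 | Keyboard | 5
4 | Tablet | 2
5 | Tablet | 2
6 | Camera | 2
7 | Microphone | 4
8 | Camera | 1
9 | Tablet | 4
10 | Phone | 1
11 | Tablet | 5
12 | Camera | 5
13 | Microphone | 5
14 | Keyboard | 5
15 | Headphones | 3
16 | Charger | 3
17 | Phone | 1
18 | Camera | 2
19 | Microphone | 1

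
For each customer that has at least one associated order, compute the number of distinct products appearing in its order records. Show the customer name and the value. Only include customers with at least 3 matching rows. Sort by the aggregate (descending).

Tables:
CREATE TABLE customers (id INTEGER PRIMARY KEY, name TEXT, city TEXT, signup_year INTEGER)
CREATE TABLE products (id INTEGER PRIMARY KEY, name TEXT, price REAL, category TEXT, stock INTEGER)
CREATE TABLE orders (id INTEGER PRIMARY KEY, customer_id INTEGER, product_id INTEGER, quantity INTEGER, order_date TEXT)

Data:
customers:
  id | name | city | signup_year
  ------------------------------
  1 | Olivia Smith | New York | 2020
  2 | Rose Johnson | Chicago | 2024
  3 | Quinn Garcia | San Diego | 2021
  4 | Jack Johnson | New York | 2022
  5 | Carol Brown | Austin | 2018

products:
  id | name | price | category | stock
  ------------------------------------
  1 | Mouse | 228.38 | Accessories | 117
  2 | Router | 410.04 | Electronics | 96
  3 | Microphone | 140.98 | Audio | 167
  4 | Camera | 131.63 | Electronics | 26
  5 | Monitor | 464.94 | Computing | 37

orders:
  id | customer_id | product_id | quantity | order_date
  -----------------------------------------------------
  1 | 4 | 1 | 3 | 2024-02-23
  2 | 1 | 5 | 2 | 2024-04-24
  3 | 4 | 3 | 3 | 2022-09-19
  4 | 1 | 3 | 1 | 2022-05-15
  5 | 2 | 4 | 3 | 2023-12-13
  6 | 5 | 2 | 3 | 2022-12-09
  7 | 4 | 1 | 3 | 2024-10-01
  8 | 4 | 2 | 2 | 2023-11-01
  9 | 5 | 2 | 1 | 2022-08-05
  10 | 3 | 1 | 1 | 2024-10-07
SELECT p.name, COUNT(DISTINCT c.product_id) AS distinct_product_count FROM orders c JOIN customers p ON c.customer_id = p.id GROUP BY p.id, p.name HAVING COUNT(*) >= 3 ORDER BY distinct_product_count DESC

Execution result:
name | distinct_product_count
Jack Johnson | 3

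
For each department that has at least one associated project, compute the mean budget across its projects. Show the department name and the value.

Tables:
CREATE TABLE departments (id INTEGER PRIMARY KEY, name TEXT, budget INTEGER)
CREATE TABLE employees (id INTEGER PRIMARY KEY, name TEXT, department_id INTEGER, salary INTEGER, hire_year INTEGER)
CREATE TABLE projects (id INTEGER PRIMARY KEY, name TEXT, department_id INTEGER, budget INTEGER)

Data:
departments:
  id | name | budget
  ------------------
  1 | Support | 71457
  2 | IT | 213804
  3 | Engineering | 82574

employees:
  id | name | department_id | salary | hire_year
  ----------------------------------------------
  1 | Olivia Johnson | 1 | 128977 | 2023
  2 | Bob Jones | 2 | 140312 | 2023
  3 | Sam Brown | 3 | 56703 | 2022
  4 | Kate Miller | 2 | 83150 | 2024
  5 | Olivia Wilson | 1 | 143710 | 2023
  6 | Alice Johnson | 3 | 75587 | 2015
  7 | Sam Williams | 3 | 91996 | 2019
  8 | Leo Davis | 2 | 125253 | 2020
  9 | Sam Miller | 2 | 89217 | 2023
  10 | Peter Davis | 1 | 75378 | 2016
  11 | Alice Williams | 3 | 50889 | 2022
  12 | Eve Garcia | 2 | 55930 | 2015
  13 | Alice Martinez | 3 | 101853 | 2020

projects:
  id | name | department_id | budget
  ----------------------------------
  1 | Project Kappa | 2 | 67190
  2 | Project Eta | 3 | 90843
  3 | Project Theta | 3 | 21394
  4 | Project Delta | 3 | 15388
SELECT p.name, AVG(c.budget) AS avg_budget FROM projects c JOIN departments p ON c.department_id = p.id GROUP BY p.id, p.name

Execution result:
name | avg_budget
IT | 67190.00
Engineering | 42541.67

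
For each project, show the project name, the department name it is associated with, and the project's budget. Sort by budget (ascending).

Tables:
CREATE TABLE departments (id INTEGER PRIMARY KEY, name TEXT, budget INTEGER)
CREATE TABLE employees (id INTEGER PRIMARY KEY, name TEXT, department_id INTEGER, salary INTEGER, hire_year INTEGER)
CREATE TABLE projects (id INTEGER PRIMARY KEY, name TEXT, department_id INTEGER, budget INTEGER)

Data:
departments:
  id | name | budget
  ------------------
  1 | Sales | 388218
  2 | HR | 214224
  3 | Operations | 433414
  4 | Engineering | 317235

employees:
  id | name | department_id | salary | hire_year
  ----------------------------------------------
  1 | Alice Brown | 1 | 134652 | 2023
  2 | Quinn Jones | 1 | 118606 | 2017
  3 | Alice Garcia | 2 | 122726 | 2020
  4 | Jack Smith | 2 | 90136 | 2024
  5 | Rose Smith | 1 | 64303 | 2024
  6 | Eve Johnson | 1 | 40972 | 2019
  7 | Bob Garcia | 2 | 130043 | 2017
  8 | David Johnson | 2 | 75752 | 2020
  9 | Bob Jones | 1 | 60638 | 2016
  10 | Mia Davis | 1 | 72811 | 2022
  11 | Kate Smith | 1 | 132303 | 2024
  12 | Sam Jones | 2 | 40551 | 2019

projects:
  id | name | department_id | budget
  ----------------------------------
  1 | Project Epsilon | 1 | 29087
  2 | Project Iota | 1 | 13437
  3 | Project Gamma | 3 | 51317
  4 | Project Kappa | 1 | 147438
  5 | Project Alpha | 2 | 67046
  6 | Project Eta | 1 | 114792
SELECT c.name, p.name AS department, c.budget FROM projects c JOIN departments p ON c.department_id = p.id ORDER BY c.budget ASC

Execution result:
name | department | budget
Project Iota | Sales | 13437
Project Epsilon | Sales | 29087
Project Gamma | Operations | 51317
Project Alpha | HR | 67046
Project Eta | Sales | 114792
Project Kappa | Sales | 147438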